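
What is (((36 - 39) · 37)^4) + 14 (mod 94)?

63

36 - 39 = -3 ≡ 91 (mod 94)
91 · 37 = 3367 ≡ 77 (mod 94)
(77)^4 ≡ 49 (mod 94)
49 + 14 = 63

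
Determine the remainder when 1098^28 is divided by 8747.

Compute successive squares:
28 in binary is 11100, i.e. 28 = 16 + 8 + 4.
1098^1 ≡ 1098 (mod 8747)
1098^2 ≡ 1098^2 = 1205604 ≡ 7265 (mod 8747)
1098^4 ≡ 7265^2 = 52780225 ≡ 827 (mod 8747)
1098^8 ≡ 827^2 = 683929 ≡ 1663 (mod 8747)
1098^16 ≡ 1663^2 = 2765569 ≡ 1517 (mod 8747)
1098^28 = 1098^16 × 1098^8 × 1098^4 ≡ 1517 × 1663 × 827 (mod 8747).
Accumulate the product:
1517 × 1663 = 2522771 ≡ 3635
3635 × 827 = 3006145 ≡ 5924

5924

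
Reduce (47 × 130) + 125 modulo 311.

47 × 130 = 6110 ≡ 201 (mod 311)
201 + 125 = 326 ≡ 15 (mod 311)

15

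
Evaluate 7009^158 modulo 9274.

158 in binary is 10011110, i.e. 158 = 128 + 16 + 8 + 4 + 2.
7009^1 ≡ 7009 (mod 9274)
7009^2 ≡ 7009^2 = 49126081 ≡ 1703 (mod 9274)
7009^4 ≡ 1703^2 = 2900209 ≡ 6721 (mod 9274)
7009^8 ≡ 6721^2 = 45171841 ≡ 7461 (mod 9274)
7009^16 ≡ 7461^2 = 55666521 ≡ 3973 (mod 9274)
7009^32 ≡ 3973^2 = 15784729 ≡ 381 (mod 9274)
7009^64 ≡ 381^2 = 145161 ≡ 6051 (mod 9274)
7009^128 ≡ 6051^2 = 36614601 ≡ 849 (mod 9274)
7009^158 = 7009^128 * 7009^16 * 7009^8 * 7009^4 * 7009^2 ≡ 849 * 3973 * 7461 * 6721 * 1703 (mod 9274).
Accumulate the product:
849 * 3973 = 3373077 ≡ 6615
6615 * 7461 = 49354515 ≡ 7561
7561 * 6721 = 50817481 ≡ 5235
5235 * 1703 = 8915205 ≡ 2891

2891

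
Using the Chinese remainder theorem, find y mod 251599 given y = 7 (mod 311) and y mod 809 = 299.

311⁻¹ mod 809: 311*398 ≡ 1 (mod 809), so 311⁻¹ ≡ 398.
y = 7 + 311*((299 − 7)*398 mod 809) = 7 + 311*529 = 164526.

164526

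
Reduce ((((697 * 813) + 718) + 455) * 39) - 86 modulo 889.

450

697 * 813 = 566661 ≡ 368 (mod 889)
368 + 718 = 1086 ≡ 197 (mod 889)
197 + 455 = 652
652 * 39 = 25428 ≡ 536 (mod 889)
536 - 86 = 450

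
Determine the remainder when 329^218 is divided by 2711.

308

By square-and-multiply:
218 in binary is 11011010, i.e. 218 = 128 + 64 + 16 + 8 + 2.
329^1 ≡ 329 (mod 2711)
329^2 ≡ 329^2 = 108241 ≡ 2512 (mod 2711)
329^4 ≡ 2512^2 = 6310144 ≡ 1647 (mod 2711)
329^8 ≡ 1647^2 = 2712609 ≡ 1609 (mod 2711)
329^16 ≡ 1609^2 = 2588881 ≡ 2587 (mod 2711)
329^32 ≡ 2587^2 = 6692569 ≡ 1821 (mod 2711)
329^64 ≡ 1821^2 = 3316041 ≡ 488 (mod 2711)
329^128 ≡ 488^2 = 238144 ≡ 2287 (mod 2711)
329^218 = 329^128 · 329^64 · 329^16 · 329^8 · 329^2 ≡ 2287 · 488 · 2587 · 1609 · 2512 (mod 2711).
Accumulate the product:
2287 · 488 = 1116056 ≡ 1835
1835 · 2587 = 4747145 ≡ 184
184 · 1609 = 296056 ≡ 557
557 · 2512 = 1399184 ≡ 308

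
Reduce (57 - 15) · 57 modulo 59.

34

57 - 15 = 42
42 · 57 = 2394 ≡ 34 (mod 59)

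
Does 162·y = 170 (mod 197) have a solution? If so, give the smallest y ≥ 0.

gcd(162, 197) = 1, so a unique solution mod 197 exists.
162⁻¹ ≡ 45 (mod 197).
y ≡ 45·170 ≡ 164 (mod 197).

164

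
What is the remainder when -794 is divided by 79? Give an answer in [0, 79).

75

-794 = -11·79 + 75, so -794 ≡ 75 (mod 79).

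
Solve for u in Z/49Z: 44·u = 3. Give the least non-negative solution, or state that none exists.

19

gcd(44, 49) = 1, so a unique solution mod 49 exists.
44⁻¹ ≡ 39 (mod 49).
u ≡ 39·3 ≡ 19 (mod 49).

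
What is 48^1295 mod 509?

1295 in binary is 10100001111, i.e. 1295 = 1024 + 256 + 8 + 4 + 2 + 1.
48^1 ≡ 48 (mod 509)
48^2 ≡ 48^2 = 2304 ≡ 268 (mod 509)
48^4 ≡ 268^2 = 71824 ≡ 55 (mod 509)
48^8 ≡ 55^2 = 3025 ≡ 480 (mod 509)
48^16 ≡ 480^2 = 230400 ≡ 332 (mod 509)
48^32 ≡ 332^2 = 110224 ≡ 280 (mod 509)
48^64 ≡ 280^2 = 78400 ≡ 14 (mod 509)
48^128 ≡ 14^2 = 196 (mod 509)
48^256 ≡ 196^2 = 38416 ≡ 241 (mod 509)
48^512 ≡ 241^2 = 58081 ≡ 55 (mod 509)
48^1024 ≡ 55^2 = 3025 ≡ 480 (mod 509)
48^1295 = 48^1024 · 48^256 · 48^8 · 48^4 · 48^2 · 48^1 ≡ 480 · 241 · 480 · 55 · 268 · 48 (mod 509).
Accumulate the product:
480 · 241 = 115680 ≡ 137
137 · 480 = 65760 ≡ 99
99 · 55 = 5445 ≡ 355
355 · 268 = 95140 ≡ 466
466 · 48 = 22368 ≡ 481

481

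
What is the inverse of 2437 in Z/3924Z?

3924 = 1×2437 + 1487
2437 = 1×1487 + 950
1487 = 1×950 + 537
950 = 1×537 + 413
537 = 1×413 + 124
413 = 3×124 + 41
124 = 3×41 + 1
41 = 41×1 + 0
gcd(2437, 3924) = 1, so the inverse exists.
Bézout: 1 = 59×3924 − 95×2437.
So 2437⁻¹ ≡ −95 ≡ 3829 (mod 3924).

3829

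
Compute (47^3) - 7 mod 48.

(47)^3 ≡ 47 (mod 48)
47 - 7 = 40

40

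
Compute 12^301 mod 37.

16

12^1 ≡ 12 (mod 37)
12^2 ≡ 12^2 = 144 ≡ 33 (mod 37)
12^4 ≡ 33^2 = 1089 ≡ 16 (mod 37)
12^8 ≡ 16^2 = 256 ≡ 34 (mod 37)
12^16 ≡ 34^2 = 1156 ≡ 9 (mod 37)
12^32 ≡ 9^2 = 81 ≡ 7 (mod 37)
12^64 ≡ 7^2 = 49 ≡ 12 (mod 37)
12^128 ≡ 12^2 = 144 ≡ 33 (mod 37)
12^256 ≡ 33^2 = 1089 ≡ 16 (mod 37)
12^301 = 12^256 * 12^32 * 12^8 * 12^4 * 12^1 ≡ 16 * 7 * 34 * 16 * 12 (mod 37).
Accumulate the product:
16 * 7 = 112 ≡ 1
1 * 34 = 34
34 * 16 = 544 ≡ 26
26 * 12 = 312 ≡ 16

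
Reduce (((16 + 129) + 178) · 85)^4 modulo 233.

217

16 + 129 = 145
145 + 178 = 323 ≡ 90 (mod 233)
90 · 85 = 7650 ≡ 194 (mod 233)
(194)^4 ≡ 217 (mod 233)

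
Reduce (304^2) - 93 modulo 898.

727

(304)^2 ≡ 820 (mod 898)
820 - 93 = 727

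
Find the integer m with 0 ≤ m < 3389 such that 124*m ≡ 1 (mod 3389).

Apply the Euclidean algorithm and back-substitute:
3389 = 27*124 + 41
124 = 3*41 + 1
41 = 41*1 + 0
gcd(124, 3389) = 1, so the inverse exists.
Bézout: 1 = −3*3389 + 82*124.
So 124⁻¹ ≡ 82 (mod 3389).

82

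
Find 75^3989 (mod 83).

Compute successive squares:
3989 in binary is 111110010101, i.e. 3989 = 2048 + 1024 + 512 + 256 + 128 + 16 + 4 + 1.
75^1 ≡ 75 (mod 83)
75^2 ≡ 75^2 = 5625 ≡ 64 (mod 83)
75^4 ≡ 64^2 = 4096 ≡ 29 (mod 83)
75^8 ≡ 29^2 = 841 ≡ 11 (mod 83)
75^16 ≡ 11^2 = 121 ≡ 38 (mod 83)
75^32 ≡ 38^2 = 1444 ≡ 33 (mod 83)
75^64 ≡ 33^2 = 1089 ≡ 10 (mod 83)
75^128 ≡ 10^2 = 100 ≡ 17 (mod 83)
75^256 ≡ 17^2 = 289 ≡ 40 (mod 83)
75^512 ≡ 40^2 = 1600 ≡ 23 (mod 83)
75^1024 ≡ 23^2 = 529 ≡ 31 (mod 83)
75^2048 ≡ 31^2 = 961 ≡ 48 (mod 83)
75^3989 = 75^2048 × 75^1024 × 75^512 × 75^256 × 75^128 × 75^16 × 75^4 × 75^1 ≡ 48 × 31 × 23 × 40 × 17 × 38 × 29 × 75 (mod 83).
Accumulate the product:
48 × 31 = 1488 ≡ 77
77 × 23 = 1771 ≡ 28
28 × 40 = 1120 ≡ 41
41 × 17 = 697 ≡ 33
33 × 38 = 1254 ≡ 9
9 × 29 = 261 ≡ 12
12 × 75 = 900 ≡ 70

70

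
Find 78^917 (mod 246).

917 in binary is 1110010101, i.e. 917 = 512 + 256 + 128 + 16 + 4 + 1.
78^1 ≡ 78 (mod 246)
78^2 ≡ 78^2 = 6084 ≡ 180 (mod 246)
78^4 ≡ 180^2 = 32400 ≡ 174 (mod 246)
78^8 ≡ 174^2 = 30276 ≡ 18 (mod 246)
78^16 ≡ 18^2 = 324 ≡ 78 (mod 246)
78^32 ≡ 78^2 = 6084 ≡ 180 (mod 246)
78^64 ≡ 180^2 = 32400 ≡ 174 (mod 246)
78^128 ≡ 174^2 = 30276 ≡ 18 (mod 246)
78^256 ≡ 18^2 = 324 ≡ 78 (mod 246)
78^512 ≡ 78^2 = 6084 ≡ 180 (mod 246)
78^917 = 78^512 × 78^256 × 78^128 × 78^16 × 78^4 × 78^1 ≡ 180 × 78 × 18 × 78 × 174 × 78 (mod 246).
Accumulate the product:
180 × 78 = 14040 ≡ 18
18 × 18 = 324 ≡ 78
78 × 78 = 6084 ≡ 180
180 × 174 = 31320 ≡ 78
78 × 78 = 6084 ≡ 180

180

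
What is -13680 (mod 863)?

128

-13680 = -16×863 + 128, so -13680 ≡ 128 (mod 863).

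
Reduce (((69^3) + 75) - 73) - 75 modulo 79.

33

(69)^3 ≡ 27 (mod 79)
27 + 75 = 102 ≡ 23 (mod 79)
23 - 73 = -50 ≡ 29 (mod 79)
29 - 75 = -46 ≡ 33 (mod 79)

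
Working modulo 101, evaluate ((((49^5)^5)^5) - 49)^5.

(49)^5 ≡ 65 (mod 101)
(65)^5 ≡ 100 (mod 101)
(100)^5 ≡ 100 (mod 101)
100 - 49 = 51
(51)^5 ≡ 60 (mod 101)

60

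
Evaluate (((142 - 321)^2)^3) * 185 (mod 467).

117

142 - 321 = -179 ≡ 288 (mod 467)
(288)^2 ≡ 285 (mod 467)
(285)^3 ≡ 402 (mod 467)
402 * 185 = 74370 ≡ 117 (mod 467)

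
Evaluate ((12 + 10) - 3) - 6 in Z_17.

12 + 10 = 22 ≡ 5 (mod 17)
5 - 3 = 2
2 - 6 = -4 ≡ 13 (mod 17)

13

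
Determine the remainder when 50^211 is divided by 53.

By square-and-multiply:
211 in binary is 11010011, i.e. 211 = 128 + 64 + 16 + 2 + 1.
50^1 ≡ 50 (mod 53)
50^2 ≡ 50^2 = 2500 ≡ 9 (mod 53)
50^4 ≡ 9^2 = 81 ≡ 28 (mod 53)
50^8 ≡ 28^2 = 784 ≡ 42 (mod 53)
50^16 ≡ 42^2 = 1764 ≡ 15 (mod 53)
50^32 ≡ 15^2 = 225 ≡ 13 (mod 53)
50^64 ≡ 13^2 = 169 ≡ 10 (mod 53)
50^128 ≡ 10^2 = 100 ≡ 47 (mod 53)
50^211 = 50^128 · 50^64 · 50^16 · 50^2 · 50^1 ≡ 47 · 10 · 15 · 9 · 50 (mod 53).
Accumulate the product:
47 · 10 = 470 ≡ 46
46 · 15 = 690 ≡ 1
1 · 9 = 9
9 · 50 = 450 ≡ 26

26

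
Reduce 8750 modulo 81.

8750 = 108*81 + 2, so 8750 ≡ 2 (mod 81).

2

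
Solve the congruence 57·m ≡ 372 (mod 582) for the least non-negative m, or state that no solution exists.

gcd(57, 582) = 3, and 3 | 372, so solutions exist.
Divide through by 3: 19·m mod 194 = 124.
19⁻¹ ≡ 143 (mod 194).
m ≡ 143·124 ≡ 78 (mod 194).
The smallest non-negative solution is m = 78.

78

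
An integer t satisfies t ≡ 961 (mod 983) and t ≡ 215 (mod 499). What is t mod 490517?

82550

983⁻¹ mod 499: 983*133 ≡ 1 (mod 499), so 983⁻¹ ≡ 133.
t = 961 + 983*((215 − 961)*133 mod 499) = 961 + 983*83 = 82550.
Check: 82550 mod 983 = 961, 82550 mod 499 = 215. ✓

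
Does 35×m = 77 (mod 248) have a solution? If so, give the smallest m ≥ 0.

gcd(35, 248) = 1, so a unique solution mod 248 exists.
35⁻¹ ≡ 163 (mod 248).
m ≡ 163×77 ≡ 151 (mod 248).

151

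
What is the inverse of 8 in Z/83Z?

83 = 10*8 + 3
8 = 2*3 + 2
3 = 1*2 + 1
2 = 2*1 + 0
gcd(8, 83) = 1, so the inverse exists.
Bézout: 1 = 3*83 − 31*8.
So 8⁻¹ ≡ −31 ≡ 52 (mod 83).

52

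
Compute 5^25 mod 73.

40

By square-and-multiply:
25 in binary is 11001, i.e. 25 = 16 + 8 + 1.
5^1 ≡ 5 (mod 73)
5^2 ≡ 5^2 = 25 (mod 73)
5^4 ≡ 25^2 = 625 ≡ 41 (mod 73)
5^8 ≡ 41^2 = 1681 ≡ 2 (mod 73)
5^16 ≡ 2^2 = 4 (mod 73)
5^25 = 5^16 * 5^8 * 5^1 ≡ 4 * 2 * 5 (mod 73).
Accumulate the product:
4 * 2 = 8
8 * 5 = 40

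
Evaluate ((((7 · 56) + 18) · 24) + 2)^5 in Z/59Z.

7 · 56 = 392 ≡ 38 (mod 59)
38 + 18 = 56
56 · 24 = 1344 ≡ 46 (mod 59)
46 + 2 = 48
(48)^5 ≡ 19 (mod 59)

19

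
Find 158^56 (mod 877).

By square-and-multiply:
56 in binary is 111000, i.e. 56 = 32 + 16 + 8.
158^1 ≡ 158 (mod 877)
158^2 ≡ 158^2 = 24964 ≡ 408 (mod 877)
158^4 ≡ 408^2 = 166464 ≡ 711 (mod 877)
158^8 ≡ 711^2 = 505521 ≡ 369 (mod 877)
158^16 ≡ 369^2 = 136161 ≡ 226 (mod 877)
158^32 ≡ 226^2 = 51076 ≡ 210 (mod 877)
158^56 = 158^32 * 158^16 * 158^8 ≡ 210 * 226 * 369 (mod 877).
Accumulate the product:
210 * 226 = 47460 ≡ 102
102 * 369 = 37638 ≡ 804

804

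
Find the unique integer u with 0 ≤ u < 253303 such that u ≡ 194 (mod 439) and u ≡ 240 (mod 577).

84482

439⁻¹ mod 577: 439*531 ≡ 1 (mod 577), so 439⁻¹ ≡ 531.
u = 194 + 439*((240 − 194)*531 mod 577) = 194 + 439*192 = 84482.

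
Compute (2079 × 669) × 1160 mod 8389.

6291

2079 × 669 = 1390851 ≡ 6666 (mod 8389)
6666 × 1160 = 7732560 ≡ 6291 (mod 8389)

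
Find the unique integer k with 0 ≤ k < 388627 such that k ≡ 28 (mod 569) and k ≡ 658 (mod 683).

180970

569⁻¹ mod 683: 569·677 ≡ 1 (mod 683), so 569⁻¹ ≡ 677.
k = 28 + 569·((658 − 28)·677 mod 683) = 28 + 569·318 = 180970.
Check: 180970 mod 569 = 28, 180970 mod 683 = 658. ✓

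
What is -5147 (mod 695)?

-5147 = -8·695 + 413, so -5147 ≡ 413 (mod 695).

413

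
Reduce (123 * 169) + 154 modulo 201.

37

123 * 169 = 20787 ≡ 84 (mod 201)
84 + 154 = 238 ≡ 37 (mod 201)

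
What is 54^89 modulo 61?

35

54^1 ≡ 54 (mod 61)
54^2 ≡ 54^2 = 2916 ≡ 49 (mod 61)
54^4 ≡ 49^2 = 2401 ≡ 22 (mod 61)
54^8 ≡ 22^2 = 484 ≡ 57 (mod 61)
54^16 ≡ 57^2 = 3249 ≡ 16 (mod 61)
54^32 ≡ 16^2 = 256 ≡ 12 (mod 61)
54^64 ≡ 12^2 = 144 ≡ 22 (mod 61)
54^89 = 54^64 · 54^16 · 54^8 · 54^1 ≡ 22 · 16 · 57 · 54 (mod 61).
Accumulate the product:
22 · 16 = 352 ≡ 47
47 · 57 = 2679 ≡ 56
56 · 54 = 3024 ≡ 35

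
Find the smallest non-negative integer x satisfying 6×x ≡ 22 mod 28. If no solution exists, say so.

13

gcd(6, 28) = 2, and 2 | 22, so solutions exist.
Divide through by 2: 3×x = 11 (mod 14).
3⁻¹ ≡ 5 (mod 14).
x ≡ 5×11 ≡ 13 (mod 14).
The smallest non-negative solution is x = 13.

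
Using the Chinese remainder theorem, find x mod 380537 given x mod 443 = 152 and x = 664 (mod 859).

87423

443⁻¹ mod 859: 443·700 ≡ 1 (mod 859), so 443⁻¹ ≡ 700.
x = 152 + 443·((664 − 152)·700 mod 859) = 152 + 443·197 = 87423.
Check: 87423 mod 443 = 152, 87423 mod 859 = 664. ✓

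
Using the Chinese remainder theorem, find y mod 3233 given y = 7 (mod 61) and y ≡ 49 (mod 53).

61⁻¹ mod 53: 61×20 ≡ 1 (mod 53), so 61⁻¹ ≡ 20.
y = 7 + 61×((49 − 7)×20 mod 53) = 7 + 61×45 = 2752.

2752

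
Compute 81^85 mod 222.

33

81^1 ≡ 81 (mod 222)
81^2 ≡ 81^2 = 6561 ≡ 123 (mod 222)
81^4 ≡ 123^2 = 15129 ≡ 33 (mod 222)
81^8 ≡ 33^2 = 1089 ≡ 201 (mod 222)
81^16 ≡ 201^2 = 40401 ≡ 219 (mod 222)
81^32 ≡ 219^2 = 47961 ≡ 9 (mod 222)
81^64 ≡ 9^2 = 81 (mod 222)
81^85 = 81^64 × 81^16 × 81^4 × 81^1 ≡ 81 × 219 × 33 × 81 (mod 222).
Accumulate the product:
81 × 219 = 17739 ≡ 201
201 × 33 = 6633 ≡ 195
195 × 81 = 15795 ≡ 33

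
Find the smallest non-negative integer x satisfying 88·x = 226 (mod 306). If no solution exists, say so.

13

gcd(88, 306) = 2, and 2 | 226, so solutions exist.
Divide through by 2: 44·x mod 153 = 113.
44⁻¹ ≡ 80 (mod 153).
x ≡ 80·113 ≡ 13 (mod 153).
The smallest non-negative solution is x = 13.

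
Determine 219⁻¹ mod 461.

40

Apply the Euclidean algorithm and back-substitute:
461 = 2×219 + 23
219 = 9×23 + 12
23 = 1×12 + 11
12 = 1×11 + 1
11 = 11×1 + 0
gcd(219, 461) = 1, so the inverse exists.
Back-substitute for 1:
1 = 1×12 − 1×11
  = −1×23 + 2×12
  = 2×219 − 19×23
  = −19×461 + 40×219
So 219⁻¹ ≡ 40 (mod 461).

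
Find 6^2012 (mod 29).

16

Compute successive squares:
2012 in binary is 11111011100, i.e. 2012 = 1024 + 512 + 256 + 128 + 64 + 16 + 8 + 4.
6^1 ≡ 6 (mod 29)
6^2 ≡ 6^2 = 36 ≡ 7 (mod 29)
6^4 ≡ 7^2 = 49 ≡ 20 (mod 29)
6^8 ≡ 20^2 = 400 ≡ 23 (mod 29)
6^16 ≡ 23^2 = 529 ≡ 7 (mod 29)
6^32 ≡ 7^2 = 49 ≡ 20 (mod 29)
6^64 ≡ 20^2 = 400 ≡ 23 (mod 29)
6^128 ≡ 23^2 = 529 ≡ 7 (mod 29)
6^256 ≡ 7^2 = 49 ≡ 20 (mod 29)
6^512 ≡ 20^2 = 400 ≡ 23 (mod 29)
6^1024 ≡ 23^2 = 529 ≡ 7 (mod 29)
6^2012 = 6^1024 × 6^512 × 6^256 × 6^128 × 6^64 × 6^16 × 6^8 × 6^4 ≡ 7 × 23 × 20 × 7 × 23 × 7 × 23 × 20 (mod 29).
Accumulate the product:
7 × 23 = 161 ≡ 16
16 × 20 = 320 ≡ 1
1 × 7 = 7
7 × 23 = 161 ≡ 16
16 × 7 = 112 ≡ 25
25 × 23 = 575 ≡ 24
24 × 20 = 480 ≡ 16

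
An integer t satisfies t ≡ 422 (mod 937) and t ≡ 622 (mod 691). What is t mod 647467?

937⁻¹ mod 691: 937*250 ≡ 1 (mod 691), so 937⁻¹ ≡ 250.
t = 422 + 937*((622 − 422)*250 mod 691) = 422 + 937*248 = 232798.
Check: 232798 mod 937 = 422, 232798 mod 691 = 622. ✓

232798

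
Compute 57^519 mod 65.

Using repeated squaring:
519 in binary is 1000000111, i.e. 519 = 512 + 4 + 2 + 1.
57^1 ≡ 57 (mod 65)
57^2 ≡ 57^2 = 3249 ≡ 64 (mod 65)
57^4 ≡ 64^2 = 4096 ≡ 1 (mod 65)
57^8 ≡ 1^2 = 1 (mod 65)
57^16 ≡ 1^2 = 1 (mod 65)
57^32 ≡ 1^2 = 1 (mod 65)
57^64 ≡ 1^2 = 1 (mod 65)
57^128 ≡ 1^2 = 1 (mod 65)
57^256 ≡ 1^2 = 1 (mod 65)
57^512 ≡ 1^2 = 1 (mod 65)
57^519 = 57^512 × 57^4 × 57^2 × 57^1 ≡ 1 × 1 × 64 × 57 (mod 65).
Accumulate the product:
1 × 1 = 1
1 × 64 = 64
64 × 57 = 3648 ≡ 8

8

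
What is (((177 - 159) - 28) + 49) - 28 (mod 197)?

11

177 - 159 = 18
18 - 28 = -10 ≡ 187 (mod 197)
187 + 49 = 236 ≡ 39 (mod 197)
39 - 28 = 11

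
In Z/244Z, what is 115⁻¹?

By the extended Euclidean algorithm:
244 = 2×115 + 14
115 = 8×14 + 3
14 = 4×3 + 2
3 = 1×2 + 1
2 = 2×1 + 0
gcd(115, 244) = 1, so the inverse exists.
Bézout: 1 = −41×244 + 87×115.
So 115⁻¹ ≡ 87 (mod 244).

87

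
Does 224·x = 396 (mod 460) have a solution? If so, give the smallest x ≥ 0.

gcd(224, 460) = 4, and 4 | 396, so solutions exist.
Divide through by 4: 56·x ≡ 99 (mod 115).
56⁻¹ ≡ 76 (mod 115).
x ≡ 76·99 ≡ 49 (mod 115).
The smallest non-negative solution is x = 49.

49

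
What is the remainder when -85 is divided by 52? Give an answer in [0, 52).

19

-85 = -2·52 + 19, so -85 ≡ 19 (mod 52).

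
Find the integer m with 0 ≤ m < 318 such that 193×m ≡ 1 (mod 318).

145

Apply the Euclidean algorithm and back-substitute:
318 = 1*193 + 125
193 = 1*125 + 68
125 = 1*68 + 57
68 = 1*57 + 11
57 = 5*11 + 2
11 = 5*2 + 1
2 = 2*1 + 0
gcd(193, 318) = 1, so the inverse exists.
Bézout: 1 = −88*318 + 145*193.
So 193⁻¹ ≡ 145 (mod 318).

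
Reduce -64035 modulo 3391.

394

-64035 = -19*3391 + 394, so -64035 ≡ 394 (mod 3391).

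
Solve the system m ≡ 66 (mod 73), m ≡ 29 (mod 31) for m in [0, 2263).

73⁻¹ mod 31: 73·17 ≡ 1 (mod 31), so 73⁻¹ ≡ 17.
m = 66 + 73·((29 − 66)·17 mod 31) = 66 + 73·22 = 1672.
Check: 1672 mod 73 = 66, 1672 mod 31 = 29. ✓

1672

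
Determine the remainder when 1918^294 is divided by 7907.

6965

294 in binary is 100100110, i.e. 294 = 256 + 32 + 4 + 2.
1918^1 ≡ 1918 (mod 7907)
1918^2 ≡ 1918^2 = 3678724 ≡ 1969 (mod 7907)
1918^4 ≡ 1969^2 = 3876961 ≡ 2531 (mod 7907)
1918^8 ≡ 2531^2 = 6405961 ≡ 1291 (mod 7907)
1918^16 ≡ 1291^2 = 1666681 ≡ 6211 (mod 7907)
1918^32 ≡ 6211^2 = 38576521 ≡ 6175 (mod 7907)
1918^64 ≡ 6175^2 = 38130625 ≡ 3071 (mod 7907)
1918^128 ≡ 3071^2 = 9431041 ≡ 5897 (mod 7907)
1918^256 ≡ 5897^2 = 34774609 ≡ 7530 (mod 7907)
1918^294 = 1918^256 × 1918^32 × 1918^4 × 1918^2 ≡ 7530 × 6175 × 2531 × 1969 (mod 7907).
Accumulate the product:
7530 × 6175 = 46497750 ≡ 4590
4590 × 2531 = 11617290 ≡ 1907
1907 × 1969 = 3754883 ≡ 6965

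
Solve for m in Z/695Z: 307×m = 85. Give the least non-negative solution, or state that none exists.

650

gcd(307, 695) = 1, so a unique solution mod 695 exists.
307⁻¹ ≡ 163 (mod 695).
m ≡ 163×85 ≡ 650 (mod 695).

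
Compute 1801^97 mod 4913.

By square-and-multiply:
1801^1 ≡ 1801 (mod 4913)
1801^2 ≡ 1801^2 = 3243601 ≡ 1021 (mod 4913)
1801^4 ≡ 1021^2 = 1042441 ≡ 885 (mod 4913)
1801^8 ≡ 885^2 = 783225 ≡ 2058 (mod 4913)
1801^16 ≡ 2058^2 = 4235364 ≡ 358 (mod 4913)
1801^32 ≡ 358^2 = 128164 ≡ 426 (mod 4913)
1801^64 ≡ 426^2 = 181476 ≡ 4608 (mod 4913)
1801^97 = 1801^64 * 1801^32 * 1801^1 ≡ 4608 * 426 * 1801 (mod 4913).
Accumulate the product:
4608 * 426 = 1963008 ≡ 2721
2721 * 1801 = 4900521 ≡ 2260

2260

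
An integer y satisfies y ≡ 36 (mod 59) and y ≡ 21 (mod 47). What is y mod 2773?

59⁻¹ mod 47: 59×4 ≡ 1 (mod 47), so 59⁻¹ ≡ 4.
y = 36 + 59×((21 − 36)×4 mod 47) = 36 + 59×34 = 2042.

2042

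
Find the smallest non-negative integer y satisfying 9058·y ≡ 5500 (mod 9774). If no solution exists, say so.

gcd(9058, 9774) = 2, and 2 | 5500, so solutions exist.
Divide through by 2: 4529·y ≡ 2750 mod 4887.
4529⁻¹ ≡ 860 (mod 4887).
y ≡ 860·2750 ≡ 4579 (mod 4887).
The smallest non-negative solution is y = 4579.

4579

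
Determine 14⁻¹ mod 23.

23 = 1·14 + 9
14 = 1·9 + 5
9 = 1·5 + 4
5 = 1·4 + 1
4 = 4·1 + 0
gcd(14, 23) = 1, so the inverse exists.
Back-substitute for 1:
1 = 1·5 − 1·4
  = −1·9 + 2·5
  = 2·14 − 3·9
  = −3·23 + 5·14
So 14⁻¹ ≡ 5 (mod 23).

5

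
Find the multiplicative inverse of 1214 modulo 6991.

Apply the Euclidean algorithm and back-substitute:
6991 = 5×1214 + 921
1214 = 1×921 + 293
921 = 3×293 + 42
293 = 6×42 + 41
42 = 1×41 + 1
41 = 41×1 + 0
gcd(1214, 6991) = 1, so the inverse exists.
Bézout: 1 = 29×6991 − 167×1214.
So 1214⁻¹ ≡ −167 ≡ 6824 (mod 6991).

6824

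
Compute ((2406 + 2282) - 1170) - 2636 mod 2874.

882

2406 + 2282 = 4688 ≡ 1814 (mod 2874)
1814 - 1170 = 644
644 - 2636 = -1992 ≡ 882 (mod 2874)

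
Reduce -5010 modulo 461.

61

-5010 = -11×461 + 61, so -5010 ≡ 61 (mod 461).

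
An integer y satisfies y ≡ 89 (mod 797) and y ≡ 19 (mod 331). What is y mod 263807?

19217

797⁻¹ mod 331: 797*255 ≡ 1 (mod 331), so 797⁻¹ ≡ 255.
y = 89 + 797*((19 − 89)*255 mod 331) = 89 + 797*24 = 19217.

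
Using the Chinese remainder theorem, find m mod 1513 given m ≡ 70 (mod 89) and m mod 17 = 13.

693

89⁻¹ mod 17: 89·13 ≡ 1 (mod 17), so 89⁻¹ ≡ 13.
m = 70 + 89·((13 − 70)·13 mod 17) = 70 + 89·7 = 693.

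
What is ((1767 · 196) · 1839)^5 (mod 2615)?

1767 · 196 = 346332 ≡ 1152 (mod 2615)
1152 · 1839 = 2118528 ≡ 378 (mod 2615)
(378)^5 ≡ 2278 (mod 2615)

2278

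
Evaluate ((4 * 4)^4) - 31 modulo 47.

4 * 4 = 16
(16)^4 ≡ 18 (mod 47)
18 - 31 = -13 ≡ 34 (mod 47)

34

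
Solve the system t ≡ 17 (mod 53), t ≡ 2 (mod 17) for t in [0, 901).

70

53⁻¹ mod 17: 53×9 ≡ 1 (mod 17), so 53⁻¹ ≡ 9.
t = 17 + 53×((2 − 17)×9 mod 17) = 17 + 53×1 = 70.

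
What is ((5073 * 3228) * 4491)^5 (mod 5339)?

5073 * 3228 = 16375644 ≡ 931 (mod 5339)
931 * 4491 = 4181121 ≡ 684 (mod 5339)
(684)^5 ≡ 2014 (mod 5339)

2014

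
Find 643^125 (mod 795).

433

Using repeated squaring:
643^1 ≡ 643 (mod 795)
643^2 ≡ 643^2 = 413449 ≡ 49 (mod 795)
643^4 ≡ 49^2 = 2401 ≡ 16 (mod 795)
643^8 ≡ 16^2 = 256 (mod 795)
643^16 ≡ 256^2 = 65536 ≡ 346 (mod 795)
643^32 ≡ 346^2 = 119716 ≡ 466 (mod 795)
643^64 ≡ 466^2 = 217156 ≡ 121 (mod 795)
643^125 = 643^64 × 643^32 × 643^16 × 643^8 × 643^4 × 643^1 ≡ 121 × 466 × 346 × 256 × 16 × 643 (mod 795).
Accumulate the product:
121 × 466 = 56386 ≡ 736
736 × 346 = 254656 ≡ 256
256 × 256 = 65536 ≡ 346
346 × 16 = 5536 ≡ 766
766 × 643 = 492538 ≡ 433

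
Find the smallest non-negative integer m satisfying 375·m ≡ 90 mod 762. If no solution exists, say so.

112

gcd(375, 762) = 3, and 3 | 90, so solutions exist.
Divide through by 3: 125·m = 30 (mod 254).
125⁻¹ ≡ 63 (mod 254).
m ≡ 63·30 ≡ 112 (mod 254).
The smallest non-negative solution is m = 112.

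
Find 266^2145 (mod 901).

Compute successive squares:
2145 in binary is 100001100001, i.e. 2145 = 2048 + 64 + 32 + 1.
266^1 ≡ 266 (mod 901)
266^2 ≡ 266^2 = 70756 ≡ 478 (mod 901)
266^4 ≡ 478^2 = 228484 ≡ 531 (mod 901)
266^8 ≡ 531^2 = 281961 ≡ 849 (mod 901)
266^16 ≡ 849^2 = 720801 ≡ 1 (mod 901)
266^32 ≡ 1^2 = 1 (mod 901)
266^64 ≡ 1^2 = 1 (mod 901)
266^128 ≡ 1^2 = 1 (mod 901)
266^256 ≡ 1^2 = 1 (mod 901)
266^512 ≡ 1^2 = 1 (mod 901)
266^1024 ≡ 1^2 = 1 (mod 901)
266^2048 ≡ 1^2 = 1 (mod 901)
266^2145 = 266^2048 * 266^64 * 266^32 * 266^1 ≡ 1 * 1 * 1 * 266 (mod 901).
Accumulate the product:
1 * 1 = 1
1 * 1 = 1
1 * 266 = 266

266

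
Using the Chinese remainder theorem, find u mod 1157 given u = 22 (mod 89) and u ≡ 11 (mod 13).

89⁻¹ mod 13: 89×6 ≡ 1 (mod 13), so 89⁻¹ ≡ 6.
u = 22 + 89×((11 − 22)×6 mod 13) = 22 + 89×12 = 1090.

1090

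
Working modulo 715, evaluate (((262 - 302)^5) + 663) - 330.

488

262 - 302 = -40 ≡ 675 (mod 715)
(675)^5 ≡ 155 (mod 715)
155 + 663 = 818 ≡ 103 (mod 715)
103 - 330 = -227 ≡ 488 (mod 715)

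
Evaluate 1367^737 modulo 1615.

Using repeated squaring:
737 in binary is 1011100001, i.e. 737 = 512 + 128 + 64 + 32 + 1.
1367^1 ≡ 1367 (mod 1615)
1367^2 ≡ 1367^2 = 1868689 ≡ 134 (mod 1615)
1367^4 ≡ 134^2 = 17956 ≡ 191 (mod 1615)
1367^8 ≡ 191^2 = 36481 ≡ 951 (mod 1615)
1367^16 ≡ 951^2 = 904401 ≡ 1 (mod 1615)
1367^32 ≡ 1^2 = 1 (mod 1615)
1367^64 ≡ 1^2 = 1 (mod 1615)
1367^128 ≡ 1^2 = 1 (mod 1615)
1367^256 ≡ 1^2 = 1 (mod 1615)
1367^512 ≡ 1^2 = 1 (mod 1615)
1367^737 = 1367^512 · 1367^128 · 1367^64 · 1367^32 · 1367^1 ≡ 1 · 1 · 1 · 1 · 1367 (mod 1615).
Accumulate the product:
1 · 1 = 1
1 · 1 = 1
1 · 1 = 1
1 · 1367 = 1367

1367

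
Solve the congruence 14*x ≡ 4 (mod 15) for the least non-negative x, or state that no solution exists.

gcd(14, 15) = 1, so a unique solution mod 15 exists.
14⁻¹ ≡ 14 (mod 15).
x ≡ 14*4 ≡ 11 (mod 15).

11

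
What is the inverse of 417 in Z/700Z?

653

700 = 1·417 + 283
417 = 1·283 + 134
283 = 2·134 + 15
134 = 8·15 + 14
15 = 1·14 + 1
14 = 14·1 + 0
gcd(417, 700) = 1, so the inverse exists.
Back-substitute for 1:
1 = 1·15 − 1·14
  = −1·134 + 9·15
  = 9·283 − 19·134
  = −19·417 + 28·283
  = 28·700 − 47·417
So 417⁻¹ ≡ −47 ≡ 653 (mod 700).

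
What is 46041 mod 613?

46041 = 75*613 + 66, so 46041 ≡ 66 (mod 613).

66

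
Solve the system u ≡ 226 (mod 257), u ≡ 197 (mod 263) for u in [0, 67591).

57794

257⁻¹ mod 263: 257*219 ≡ 1 (mod 263), so 257⁻¹ ≡ 219.
u = 226 + 257*((197 − 226)*219 mod 263) = 226 + 257*224 = 57794.
Check: 57794 mod 257 = 226, 57794 mod 263 = 197. ✓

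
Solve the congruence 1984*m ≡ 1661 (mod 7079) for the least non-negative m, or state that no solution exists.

3444

gcd(1984, 7079) = 1, so a unique solution mod 7079 exists.
1984⁻¹ ≡ 603 (mod 7079).
m ≡ 603*1661 ≡ 3444 (mod 7079).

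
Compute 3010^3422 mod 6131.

Compute successive squares:
3422 in binary is 110101011110, i.e. 3422 = 2048 + 1024 + 256 + 64 + 16 + 8 + 4 + 2.
3010^1 ≡ 3010 (mod 6131)
3010^2 ≡ 3010^2 = 9060100 ≡ 4613 (mod 6131)
3010^4 ≡ 4613^2 = 21279769 ≡ 5199 (mod 6131)
3010^8 ≡ 5199^2 = 27029601 ≡ 4153 (mod 6131)
3010^16 ≡ 4153^2 = 17247409 ≡ 906 (mod 6131)
3010^32 ≡ 906^2 = 820836 ≡ 5413 (mod 6131)
3010^64 ≡ 5413^2 = 29300569 ≡ 520 (mod 6131)
3010^128 ≡ 520^2 = 270400 ≡ 636 (mod 6131)
3010^256 ≡ 636^2 = 404496 ≡ 5981 (mod 6131)
3010^512 ≡ 5981^2 = 35772361 ≡ 4107 (mod 6131)
3010^1024 ≡ 4107^2 = 16867449 ≡ 1068 (mod 6131)
3010^2048 ≡ 1068^2 = 1140624 ≡ 258 (mod 6131)
3010^3422 = 3010^2048 * 3010^1024 * 3010^256 * 3010^64 * 3010^16 * 3010^8 * 3010^4 * 3010^2 ≡ 258 * 1068 * 5981 * 520 * 906 * 4153 * 5199 * 4613 (mod 6131).
Accumulate the product:
258 * 1068 = 275544 ≡ 5780
5780 * 5981 = 34570180 ≡ 3602
3602 * 520 = 1873040 ≡ 3085
3085 * 906 = 2795010 ≡ 5405
5405 * 4153 = 22446965 ≡ 1374
1374 * 5199 = 7143426 ≡ 811
811 * 4613 = 3741143 ≡ 1233

1233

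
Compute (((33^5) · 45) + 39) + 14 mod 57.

47

(33)^5 ≡ 48 (mod 57)
48 · 45 = 2160 ≡ 51 (mod 57)
51 + 39 = 90 ≡ 33 (mod 57)
33 + 14 = 47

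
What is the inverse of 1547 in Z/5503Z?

3109

By the extended Euclidean algorithm:
5503 = 3·1547 + 862
1547 = 1·862 + 685
862 = 1·685 + 177
685 = 3·177 + 154
177 = 1·154 + 23
154 = 6·23 + 16
23 = 1·16 + 7
16 = 2·7 + 2
7 = 3·2 + 1
2 = 2·1 + 0
gcd(1547, 5503) = 1, so the inverse exists.
Bézout: 1 = 673·5503 − 2394·1547.
So 1547⁻¹ ≡ −2394 ≡ 3109 (mod 5503).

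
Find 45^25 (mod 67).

45^1 ≡ 45 (mod 67)
45^2 ≡ 45^2 = 2025 ≡ 15 (mod 67)
45^4 ≡ 15^2 = 225 ≡ 24 (mod 67)
45^8 ≡ 24^2 = 576 ≡ 40 (mod 67)
45^16 ≡ 40^2 = 1600 ≡ 59 (mod 67)
45^25 = 45^16 × 45^8 × 45^1 ≡ 59 × 40 × 45 (mod 67).
Accumulate the product:
59 × 40 = 2360 ≡ 15
15 × 45 = 675 ≡ 5

5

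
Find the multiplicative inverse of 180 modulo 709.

709 = 3*180 + 169
180 = 1*169 + 11
169 = 15*11 + 4
11 = 2*4 + 3
4 = 1*3 + 1
3 = 3*1 + 0
gcd(180, 709) = 1, so the inverse exists.
Back-substitute for 1:
1 = 1*4 − 1*3
  = −1*11 + 3*4
  = 3*169 − 46*11
  = −46*180 + 49*169
  = 49*709 − 193*180
So 180⁻¹ ≡ −193 ≡ 516 (mod 709).

516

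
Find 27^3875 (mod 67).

52

By square-and-multiply:
27^1 ≡ 27 (mod 67)
27^2 ≡ 27^2 = 729 ≡ 59 (mod 67)
27^4 ≡ 59^2 = 3481 ≡ 64 (mod 67)
27^8 ≡ 64^2 = 4096 ≡ 9 (mod 67)
27^16 ≡ 9^2 = 81 ≡ 14 (mod 67)
27^32 ≡ 14^2 = 196 ≡ 62 (mod 67)
27^64 ≡ 62^2 = 3844 ≡ 25 (mod 67)
27^128 ≡ 25^2 = 625 ≡ 22 (mod 67)
27^256 ≡ 22^2 = 484 ≡ 15 (mod 67)
27^512 ≡ 15^2 = 225 ≡ 24 (mod 67)
27^1024 ≡ 24^2 = 576 ≡ 40 (mod 67)
27^2048 ≡ 40^2 = 1600 ≡ 59 (mod 67)
27^3875 = 27^2048 · 27^1024 · 27^512 · 27^256 · 27^32 · 27^2 · 27^1 ≡ 59 · 40 · 24 · 15 · 62 · 59 · 27 (mod 67).
Accumulate the product:
59 · 40 = 2360 ≡ 15
15 · 24 = 360 ≡ 25
25 · 15 = 375 ≡ 40
40 · 62 = 2480 ≡ 1
1 · 59 = 59
59 · 27 = 1593 ≡ 52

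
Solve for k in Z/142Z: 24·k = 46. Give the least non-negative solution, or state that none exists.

67

gcd(24, 142) = 2, and 2 | 46, so solutions exist.
Divide through by 2: 12·k ≡ 23 mod 71.
12⁻¹ ≡ 6 (mod 71).
k ≡ 6·23 ≡ 67 (mod 71).
The smallest non-negative solution is k = 67.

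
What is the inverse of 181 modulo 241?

241 = 1·181 + 60
181 = 3·60 + 1
60 = 60·1 + 0
gcd(181, 241) = 1, so the inverse exists.
Back-substitute for 1:
1 = 1·181 − 3·60
  = −3·241 + 4·181
So 181⁻¹ ≡ 4 (mod 241).

4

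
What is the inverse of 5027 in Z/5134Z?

2543

By the extended Euclidean algorithm:
5134 = 1×5027 + 107
5027 = 46×107 + 105
107 = 1×105 + 2
105 = 52×2 + 1
2 = 2×1 + 0
gcd(5027, 5134) = 1, so the inverse exists.
Back-substitute for 1:
1 = 1×105 − 52×2
  = −52×107 + 53×105
  = 53×5027 − 2490×107
  = −2490×5134 + 2543×5027
So 5027⁻¹ ≡ 2543 (mod 5134).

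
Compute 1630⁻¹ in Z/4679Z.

4679 = 2*1630 + 1419
1630 = 1*1419 + 211
1419 = 6*211 + 153
211 = 1*153 + 58
153 = 2*58 + 37
58 = 1*37 + 21
37 = 1*21 + 16
21 = 1*16 + 5
16 = 3*5 + 1
5 = 5*1 + 0
gcd(1630, 4679) = 1, so the inverse exists.
Bézout: 1 = 309*4679 − 887*1630.
So 1630⁻¹ ≡ −887 ≡ 3792 (mod 4679).

3792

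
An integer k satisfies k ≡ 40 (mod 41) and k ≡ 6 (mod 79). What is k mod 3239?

1270

41⁻¹ mod 79: 41*27 ≡ 1 (mod 79), so 41⁻¹ ≡ 27.
k = 40 + 41*((6 − 40)*27 mod 79) = 40 + 41*30 = 1270.
Check: 1270 mod 41 = 40, 1270 mod 79 = 6. ✓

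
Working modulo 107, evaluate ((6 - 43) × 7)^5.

9

6 - 43 = -37 ≡ 70 (mod 107)
70 × 7 = 490 ≡ 62 (mod 107)
(62)^5 ≡ 9 (mod 107)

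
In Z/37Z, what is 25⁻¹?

3

Run the extended Euclidean algorithm:
37 = 1·25 + 12
25 = 2·12 + 1
12 = 12·1 + 0
gcd(25, 37) = 1, so the inverse exists.
Bézout: 1 = −2·37 + 3·25.
So 25⁻¹ ≡ 3 (mod 37).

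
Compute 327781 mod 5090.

2021

327781 = 64*5090 + 2021, so 327781 ≡ 2021 (mod 5090).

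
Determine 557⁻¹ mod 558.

557

Run the extended Euclidean algorithm:
558 = 1*557 + 1
557 = 557*1 + 0
gcd(557, 558) = 1, so the inverse exists.
Back-substitute for 1:
1 = 1*558 − 1*557
So 557⁻¹ ≡ −1 ≡ 557 (mod 558).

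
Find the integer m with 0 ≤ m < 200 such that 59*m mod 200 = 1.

139

By the extended Euclidean algorithm:
200 = 3*59 + 23
59 = 2*23 + 13
23 = 1*13 + 10
13 = 1*10 + 3
10 = 3*3 + 1
3 = 3*1 + 0
gcd(59, 200) = 1, so the inverse exists.
Back-substitute for 1:
1 = 1*10 − 3*3
  = −3*13 + 4*10
  = 4*23 − 7*13
  = −7*59 + 18*23
  = 18*200 − 61*59
So 59⁻¹ ≡ −61 ≡ 139 (mod 200).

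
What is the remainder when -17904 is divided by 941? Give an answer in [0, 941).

916

-17904 = -20·941 + 916, so -17904 ≡ 916 (mod 941).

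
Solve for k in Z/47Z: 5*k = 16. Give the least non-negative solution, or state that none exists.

gcd(5, 47) = 1, so a unique solution mod 47 exists.
5⁻¹ ≡ 19 (mod 47).
k ≡ 19*16 ≡ 22 (mod 47).

22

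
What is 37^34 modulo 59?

41

34 in binary is 100010, i.e. 34 = 32 + 2.
37^1 ≡ 37 (mod 59)
37^2 ≡ 37^2 = 1369 ≡ 12 (mod 59)
37^4 ≡ 12^2 = 144 ≡ 26 (mod 59)
37^8 ≡ 26^2 = 676 ≡ 27 (mod 59)
37^16 ≡ 27^2 = 729 ≡ 21 (mod 59)
37^32 ≡ 21^2 = 441 ≡ 28 (mod 59)
37^34 = 37^32 * 37^2 ≡ 28 * 12 (mod 59).
28 * 12 = 336 ≡ 41 (mod 59).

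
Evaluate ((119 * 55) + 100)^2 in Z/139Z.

119 * 55 = 6545 ≡ 12 (mod 139)
12 + 100 = 112
(112)^2 ≡ 34 (mod 139)

34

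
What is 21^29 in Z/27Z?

0

By square-and-multiply:
21^1 ≡ 21 (mod 27)
21^2 ≡ 21^2 = 441 ≡ 9 (mod 27)
21^4 ≡ 9^2 = 81 ≡ 0 (mod 27)
21^8 ≡ 0^2 = 0 (mod 27)
21^16 ≡ 0^2 = 0 (mod 27)
21^29 = 21^16 * 21^8 * 21^4 * 21^1 ≡ 0 * 0 * 0 * 21 (mod 27).
Accumulate the product:
0 * 0 = 0
0 * 0 = 0
0 * 21 = 0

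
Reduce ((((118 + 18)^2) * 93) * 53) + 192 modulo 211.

206

118 + 18 = 136
(136)^2 ≡ 139 (mod 211)
139 * 93 = 12927 ≡ 56 (mod 211)
56 * 53 = 2968 ≡ 14 (mod 211)
14 + 192 = 206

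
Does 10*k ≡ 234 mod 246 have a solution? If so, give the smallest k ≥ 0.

48

gcd(10, 246) = 2, and 2 | 234, so solutions exist.
Divide through by 2: 5*k = 117 (mod 123).
5⁻¹ ≡ 74 (mod 123).
k ≡ 74*117 ≡ 48 (mod 123).
The smallest non-negative solution is k = 48.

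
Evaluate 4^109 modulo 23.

6

109 in binary is 1101101, i.e. 109 = 64 + 32 + 8 + 4 + 1.
4^1 ≡ 4 (mod 23)
4^2 ≡ 4^2 = 16 (mod 23)
4^4 ≡ 16^2 = 256 ≡ 3 (mod 23)
4^8 ≡ 3^2 = 9 (mod 23)
4^16 ≡ 9^2 = 81 ≡ 12 (mod 23)
4^32 ≡ 12^2 = 144 ≡ 6 (mod 23)
4^64 ≡ 6^2 = 36 ≡ 13 (mod 23)
4^109 = 4^64 * 4^32 * 4^8 * 4^4 * 4^1 ≡ 13 * 6 * 9 * 3 * 4 (mod 23).
Accumulate the product:
13 * 6 = 78 ≡ 9
9 * 9 = 81 ≡ 12
12 * 3 = 36 ≡ 13
13 * 4 = 52 ≡ 6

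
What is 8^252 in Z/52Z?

40

Compute successive squares:
8^1 ≡ 8 (mod 52)
8^2 ≡ 8^2 = 64 ≡ 12 (mod 52)
8^4 ≡ 12^2 = 144 ≡ 40 (mod 52)
8^8 ≡ 40^2 = 1600 ≡ 40 (mod 52)
8^16 ≡ 40^2 = 1600 ≡ 40 (mod 52)
8^32 ≡ 40^2 = 1600 ≡ 40 (mod 52)
8^64 ≡ 40^2 = 1600 ≡ 40 (mod 52)
8^128 ≡ 40^2 = 1600 ≡ 40 (mod 52)
8^252 = 8^128 · 8^64 · 8^32 · 8^16 · 8^8 · 8^4 ≡ 40 · 40 · 40 · 40 · 40 · 40 (mod 52).
Accumulate the product:
40 · 40 = 1600 ≡ 40
40 · 40 = 1600 ≡ 40
40 · 40 = 1600 ≡ 40
40 · 40 = 1600 ≡ 40
40 · 40 = 1600 ≡ 40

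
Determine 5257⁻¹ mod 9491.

9491 = 1×5257 + 4234
5257 = 1×4234 + 1023
4234 = 4×1023 + 142
1023 = 7×142 + 29
142 = 4×29 + 26
29 = 1×26 + 3
26 = 8×3 + 2
3 = 1×2 + 1
2 = 2×1 + 0
gcd(5257, 9491) = 1, so the inverse exists.
Back-substitute for 1:
1 = 1×3 − 1×2
  = −1×26 + 9×3
  = 9×29 − 10×26
  = −10×142 + 49×29
  = 49×1023 − 353×142
  = −353×4234 + 1461×1023
  = 1461×5257 − 1814×4234
  = −1814×9491 + 3275×5257
So 5257⁻¹ ≡ 3275 (mod 9491).

3275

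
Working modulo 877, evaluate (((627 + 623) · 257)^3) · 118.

582

627 + 623 = 1250 ≡ 373 (mod 877)
373 · 257 = 95861 ≡ 268 (mod 877)
(268)^3 ≡ 436 (mod 877)
436 · 118 = 51448 ≡ 582 (mod 877)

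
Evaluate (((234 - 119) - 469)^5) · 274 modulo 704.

234 - 119 = 115
115 - 469 = -354 ≡ 350 (mod 704)
(350)^5 ≡ 672 (mod 704)
672 · 274 = 184128 ≡ 384 (mod 704)

384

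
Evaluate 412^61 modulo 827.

Using repeated squaring:
412^1 ≡ 412 (mod 827)
412^2 ≡ 412^2 = 169744 ≡ 209 (mod 827)
412^4 ≡ 209^2 = 43681 ≡ 677 (mod 827)
412^8 ≡ 677^2 = 458329 ≡ 171 (mod 827)
412^16 ≡ 171^2 = 29241 ≡ 296 (mod 827)
412^32 ≡ 296^2 = 87616 ≡ 781 (mod 827)
412^61 = 412^32 × 412^16 × 412^8 × 412^4 × 412^1 ≡ 781 × 296 × 171 × 677 × 412 (mod 827).
Accumulate the product:
781 × 296 = 231176 ≡ 443
443 × 171 = 75753 ≡ 496
496 × 677 = 335792 ≡ 30
30 × 412 = 12360 ≡ 782

782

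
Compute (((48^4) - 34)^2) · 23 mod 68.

(48)^4 ≡ 64 (mod 68)
64 - 34 = 30
(30)^2 ≡ 16 (mod 68)
16 · 23 = 368 ≡ 28 (mod 68)

28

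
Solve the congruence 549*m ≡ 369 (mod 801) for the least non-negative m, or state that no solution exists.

78

gcd(549, 801) = 9, and 9 | 369, so solutions exist.
Divide through by 9: 61*m mod 89 = 41.
61⁻¹ ≡ 54 (mod 89).
m ≡ 54*41 ≡ 78 (mod 89).
The smallest non-negative solution is m = 78.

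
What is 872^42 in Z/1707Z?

42 in binary is 101010, i.e. 42 = 32 + 8 + 2.
872^1 ≡ 872 (mod 1707)
872^2 ≡ 872^2 = 760384 ≡ 769 (mod 1707)
872^4 ≡ 769^2 = 591361 ≡ 739 (mod 1707)
872^8 ≡ 739^2 = 546121 ≡ 1588 (mod 1707)
872^16 ≡ 1588^2 = 2521744 ≡ 505 (mod 1707)
872^32 ≡ 505^2 = 255025 ≡ 682 (mod 1707)
872^42 = 872^32 × 872^8 × 872^2 ≡ 682 × 1588 × 769 (mod 1707).
Accumulate the product:
682 × 1588 = 1083016 ≡ 778
778 × 769 = 598282 ≡ 832

832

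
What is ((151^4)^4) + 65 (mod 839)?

265

(151)^4 ≡ 90 (mod 839)
(90)^4 ≡ 200 (mod 839)
200 + 65 = 265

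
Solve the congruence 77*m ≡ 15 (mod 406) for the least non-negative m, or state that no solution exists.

gcd(77, 406) = 7, and 7 does not divide 15.
So the congruence has no solution.

no solution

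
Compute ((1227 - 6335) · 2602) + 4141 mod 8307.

4325

1227 - 6335 = -5108 ≡ 3199 (mod 8307)
3199 · 2602 = 8323798 ≡ 184 (mod 8307)
184 + 4141 = 4325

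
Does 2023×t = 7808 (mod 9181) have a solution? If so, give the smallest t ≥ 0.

4996

gcd(2023, 9181) = 1, so a unique solution mod 9181 exists.
2023⁻¹ ≡ 2310 (mod 9181).
t ≡ 2310×7808 ≡ 4996 (mod 9181).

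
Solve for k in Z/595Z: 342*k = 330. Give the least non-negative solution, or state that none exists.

gcd(342, 595) = 1, so a unique solution mod 595 exists.
342⁻¹ ≡ 468 (mod 595).
k ≡ 468*330 ≡ 335 (mod 595).

335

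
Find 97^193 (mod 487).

193 in binary is 11000001, i.e. 193 = 128 + 64 + 1.
97^1 ≡ 97 (mod 487)
97^2 ≡ 97^2 = 9409 ≡ 156 (mod 487)
97^4 ≡ 156^2 = 24336 ≡ 473 (mod 487)
97^8 ≡ 473^2 = 223729 ≡ 196 (mod 487)
97^16 ≡ 196^2 = 38416 ≡ 430 (mod 487)
97^32 ≡ 430^2 = 184900 ≡ 327 (mod 487)
97^64 ≡ 327^2 = 106929 ≡ 276 (mod 487)
97^128 ≡ 276^2 = 76176 ≡ 204 (mod 487)
97^193 = 97^128 * 97^64 * 97^1 ≡ 204 * 276 * 97 (mod 487).
Accumulate the product:
204 * 276 = 56304 ≡ 299
299 * 97 = 29003 ≡ 270

270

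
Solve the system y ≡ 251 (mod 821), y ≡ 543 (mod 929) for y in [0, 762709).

821⁻¹ mod 929: 821·43 ≡ 1 (mod 929), so 821⁻¹ ≡ 43.
y = 251 + 821·((543 − 251)·43 mod 929) = 251 + 821·479 = 393510.

393510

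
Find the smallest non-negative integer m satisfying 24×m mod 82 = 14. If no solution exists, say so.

gcd(24, 82) = 2, and 2 | 14, so solutions exist.
Divide through by 2: 12×m ≡ 7 mod 41.
12⁻¹ ≡ 24 (mod 41).
m ≡ 24×7 ≡ 4 (mod 41).
The smallest non-negative solution is m = 4.

4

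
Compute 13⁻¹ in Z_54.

By the extended Euclidean algorithm:
54 = 4*13 + 2
13 = 6*2 + 1
2 = 2*1 + 0
gcd(13, 54) = 1, so the inverse exists.
Back-substitute for 1:
1 = 1*13 − 6*2
  = −6*54 + 25*13
So 13⁻¹ ≡ 25 (mod 54).

25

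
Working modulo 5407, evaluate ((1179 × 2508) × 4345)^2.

1179 × 2508 = 2956932 ≡ 4710 (mod 5407)
4710 × 4345 = 20464950 ≡ 4862 (mod 5407)
(4862)^2 ≡ 5047 (mod 5407)

5047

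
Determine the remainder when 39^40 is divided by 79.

Compute successive squares:
39^1 ≡ 39 (mod 79)
39^2 ≡ 39^2 = 1521 ≡ 20 (mod 79)
39^4 ≡ 20^2 = 400 ≡ 5 (mod 79)
39^8 ≡ 5^2 = 25 (mod 79)
39^16 ≡ 25^2 = 625 ≡ 72 (mod 79)
39^32 ≡ 72^2 = 5184 ≡ 49 (mod 79)
39^40 = 39^32 × 39^8 ≡ 49 × 25 (mod 79).
49 × 25 = 1225 ≡ 40 (mod 79).

40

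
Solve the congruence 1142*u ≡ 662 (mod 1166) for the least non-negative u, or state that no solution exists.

gcd(1142, 1166) = 2, and 2 | 662, so solutions exist.
Divide through by 2: 571*u ≡ 331 mod 583.
571⁻¹ ≡ 340 (mod 583).
u ≡ 340*331 ≡ 21 (mod 583).
The smallest non-negative solution is u = 21.

21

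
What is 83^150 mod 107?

Using repeated squaring:
150 in binary is 10010110, i.e. 150 = 128 + 16 + 4 + 2.
83^1 ≡ 83 (mod 107)
83^2 ≡ 83^2 = 6889 ≡ 41 (mod 107)
83^4 ≡ 41^2 = 1681 ≡ 76 (mod 107)
83^8 ≡ 76^2 = 5776 ≡ 105 (mod 107)
83^16 ≡ 105^2 = 11025 ≡ 4 (mod 107)
83^32 ≡ 4^2 = 16 (mod 107)
83^64 ≡ 16^2 = 256 ≡ 42 (mod 107)
83^128 ≡ 42^2 = 1764 ≡ 52 (mod 107)
83^150 = 83^128 × 83^16 × 83^4 × 83^2 ≡ 52 × 4 × 76 × 41 (mod 107).
Accumulate the product:
52 × 4 = 208 ≡ 101
101 × 76 = 7676 ≡ 79
79 × 41 = 3239 ≡ 29

29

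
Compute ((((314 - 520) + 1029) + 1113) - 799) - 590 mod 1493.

547

314 - 520 = -206 ≡ 1287 (mod 1493)
1287 + 1029 = 2316 ≡ 823 (mod 1493)
823 + 1113 = 1936 ≡ 443 (mod 1493)
443 - 799 = -356 ≡ 1137 (mod 1493)
1137 - 590 = 547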